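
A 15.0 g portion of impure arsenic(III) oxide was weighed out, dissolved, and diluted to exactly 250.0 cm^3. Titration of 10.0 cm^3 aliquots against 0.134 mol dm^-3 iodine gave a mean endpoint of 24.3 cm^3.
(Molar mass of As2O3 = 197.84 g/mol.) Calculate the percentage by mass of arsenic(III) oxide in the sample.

As2O3 + 2 I2 + 2 H2O → As2O5 + 4 HI
n(I2) per titration = 0.0243 × 0.134 = 3.26 × 10^-3 mol
From the 1:2 ratio, n(As2O3) in each aliquot = 1/2 × 3.26 × 10^-3 = 1.63 × 10^-3 mol
n(As2O3) in the whole flask = 1.63 × 10^-3 × 250.0/10.0 = 0.0407 mol
mass of As2O3 = 0.0407 × 197.84 = 8.05 g
% As2O3 = 8.05 / 15.0 × 100 = 53.7 %

53.7 %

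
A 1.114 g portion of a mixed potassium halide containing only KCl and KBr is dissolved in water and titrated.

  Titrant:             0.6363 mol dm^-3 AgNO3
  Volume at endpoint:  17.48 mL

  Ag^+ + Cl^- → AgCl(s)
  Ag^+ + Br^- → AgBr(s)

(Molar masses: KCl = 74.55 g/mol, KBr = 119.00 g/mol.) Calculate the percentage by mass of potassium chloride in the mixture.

31.55 %

n(AgNO3) = 0.01748 × 0.6363 = 0.01112 mol
Let x = n(KCl), y = n(KBr).
Titrant: 1x + 1y = 0.01112;  mass: 74.55x + 119.00y = 1.114
Solving, x = 4.715 × 10^-3 mol, y = 6.408 × 10^-3 mol
mass of KCl = 4.715 × 10^-3 × 74.55 = 0.3515 g
% KCl = 0.3515 / 1.114 × 100 = 31.55 %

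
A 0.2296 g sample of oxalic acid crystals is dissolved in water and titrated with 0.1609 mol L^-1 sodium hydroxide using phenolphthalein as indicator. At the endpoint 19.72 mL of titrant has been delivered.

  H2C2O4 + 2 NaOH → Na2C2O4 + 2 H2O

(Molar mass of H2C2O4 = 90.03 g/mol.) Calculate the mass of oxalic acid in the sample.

n(NaOH) = 0.01972 L × 0.1609 mol/L = 3.173 × 10^-3 mol
From the 1:2 ratio, n(H2C2O4) = 1/2 × 3.173 × 10^-3 = 1.586 × 10^-3 mol
mass of H2C2O4 = 1.586 × 10^-3 × 90.03 g/mol = 0.1428 g

0.1428 g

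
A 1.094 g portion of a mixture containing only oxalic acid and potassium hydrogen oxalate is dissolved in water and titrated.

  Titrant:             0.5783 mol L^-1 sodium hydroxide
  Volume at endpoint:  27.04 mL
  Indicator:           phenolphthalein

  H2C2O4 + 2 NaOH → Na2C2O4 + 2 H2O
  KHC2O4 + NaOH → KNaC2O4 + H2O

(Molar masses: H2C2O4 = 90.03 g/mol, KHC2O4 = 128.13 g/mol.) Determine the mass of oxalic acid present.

0.4926 g

n(NaOH) = 0.02704 × 0.5783 = 0.01564 mol
Let x = n(H2C2O4), y = n(KHC2O4).
Titrant: 2x + 1y = 0.01564;  mass: 90.03x + 128.13y = 1.094
Solving, x = 5.472 × 10^-3 mol, y = 4.693 × 10^-3 mol
mass of H2C2O4 = 5.472 × 10^-3 × 90.03 = 0.4926 g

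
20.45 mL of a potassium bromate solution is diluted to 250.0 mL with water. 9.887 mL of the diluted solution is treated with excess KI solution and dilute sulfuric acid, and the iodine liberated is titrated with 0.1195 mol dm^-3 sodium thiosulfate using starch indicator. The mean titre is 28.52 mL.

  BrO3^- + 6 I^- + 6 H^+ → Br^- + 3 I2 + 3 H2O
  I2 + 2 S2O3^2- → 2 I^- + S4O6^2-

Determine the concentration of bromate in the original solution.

0.7023 mol/L

n(S2O3^2-) = 0.02852 × 0.1195 = 3.408 × 10^-3 mol
n(I2) = n(S2O3^2-)/2 = 1.704 × 10^-3 mol
From the 1:3 ratio, n(BrO3^-) in the aliquot = 1/3 × 1.704 × 10^-3 = 5.680 × 10^-4 mol
[BrO3^-]_dilute = 5.680 × 10^-4 / 0.009887 = 0.05745 mol/L
[BrO3^-]_original = 0.05745 × 250.0/20.45 = 0.7023 mol/L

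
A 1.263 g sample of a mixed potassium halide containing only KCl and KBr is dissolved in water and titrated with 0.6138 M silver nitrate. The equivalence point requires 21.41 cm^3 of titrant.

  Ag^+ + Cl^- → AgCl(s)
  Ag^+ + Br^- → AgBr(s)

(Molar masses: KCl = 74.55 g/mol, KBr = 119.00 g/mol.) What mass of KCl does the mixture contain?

n(AgNO3) = 0.02141 × 0.6138 = 0.01314 mol
Let x = n(KCl), y = n(KBr).
Titrant: 1x + 1y = 0.01314;  mass: 74.55x + 119.00y = 1.263
Solving, x = 6.768 × 10^-3 mol, y = 6.374 × 10^-3 mol
mass of KCl = 6.768 × 10^-3 × 74.55 = 0.5045 g

0.5045 g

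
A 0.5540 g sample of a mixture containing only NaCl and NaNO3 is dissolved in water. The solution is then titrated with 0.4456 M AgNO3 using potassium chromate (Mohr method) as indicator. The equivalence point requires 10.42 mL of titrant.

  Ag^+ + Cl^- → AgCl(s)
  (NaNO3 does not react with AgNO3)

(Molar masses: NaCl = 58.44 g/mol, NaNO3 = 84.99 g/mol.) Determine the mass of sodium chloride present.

n(AgNO3) = 0.01042 × 0.4456 = 4.643 × 10^-3 mol
Let x = n(NaCl), y = n(NaNO3).
Titrant: 1x = 4.643 × 10^-3;  mass: 58.44x + 84.99y = 0.5540
Solving, x = 4.643 × 10^-3 mol, y = 3.326 × 10^-3 mol
mass of NaCl = 4.643 × 10^-3 × 58.44 = 0.2713 g

0.2713 g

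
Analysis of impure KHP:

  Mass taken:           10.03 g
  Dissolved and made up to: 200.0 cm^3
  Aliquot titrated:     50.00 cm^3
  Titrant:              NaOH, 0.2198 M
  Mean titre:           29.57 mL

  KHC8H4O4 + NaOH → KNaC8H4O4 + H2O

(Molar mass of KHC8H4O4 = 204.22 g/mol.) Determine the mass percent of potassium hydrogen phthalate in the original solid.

n(NaOH) per titration = 0.02957 × 0.2198 = 6.499 × 10^-3 mol
n(KHC8H4O4) in each aliquot = 6.499 × 10^-3 mol (1:1 ratio)
n(KHC8H4O4) in the whole flask = 6.499 × 10^-3 × 200.0/50.00 = 0.02600 mol
mass of KHC8H4O4 = 0.02600 × 204.22 = 5.309 g
% KHC8H4O4 = 5.309 / 10.03 × 100 = 52.93 %

52.93 %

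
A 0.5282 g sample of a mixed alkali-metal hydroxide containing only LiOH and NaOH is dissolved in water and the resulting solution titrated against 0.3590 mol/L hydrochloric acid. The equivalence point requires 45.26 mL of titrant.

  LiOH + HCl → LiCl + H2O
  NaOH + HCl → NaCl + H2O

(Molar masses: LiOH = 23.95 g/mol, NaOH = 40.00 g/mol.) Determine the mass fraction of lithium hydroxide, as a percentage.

n(HCl) = 0.04526 × 0.3590 = 0.01625 mol
Let x = n(LiOH), y = n(NaOH).
Titrant: 1x + 1y = 0.01625;  mass: 23.95x + 40.00y = 0.5282
Solving, x = 7.585 × 10^-3 mol, y = 8.664 × 10^-3 mol
mass of LiOH = 7.585 × 10^-3 × 23.95 = 0.1817 g
% LiOH = 0.1817 / 0.5282 × 100 = 34.39 %

34.39 %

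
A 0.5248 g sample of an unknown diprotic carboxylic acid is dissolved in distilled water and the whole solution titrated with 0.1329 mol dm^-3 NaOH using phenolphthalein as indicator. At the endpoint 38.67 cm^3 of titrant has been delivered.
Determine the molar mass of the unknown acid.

n(NaOH) = 0.03867 L × 0.1329 mol/L = 5.139 × 10^-3 mol
From the 1:2 ratio, n(H2A) = 1/2 × 5.139 × 10^-3 = 2.570 × 10^-3 mol
M = m / n = 0.5248 g / 2.570 × 10^-3 mol = 204.2 g/mol

204.2 g/mol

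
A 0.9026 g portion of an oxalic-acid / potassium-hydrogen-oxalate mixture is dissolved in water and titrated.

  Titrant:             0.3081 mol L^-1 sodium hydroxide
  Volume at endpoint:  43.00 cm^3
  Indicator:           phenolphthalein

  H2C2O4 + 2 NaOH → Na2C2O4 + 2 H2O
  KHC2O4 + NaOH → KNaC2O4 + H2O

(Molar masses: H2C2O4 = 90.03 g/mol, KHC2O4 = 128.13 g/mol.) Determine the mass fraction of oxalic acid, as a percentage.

47.70 %

n(NaOH) = 0.04300 × 0.3081 = 0.01325 mol
Let x = n(H2C2O4), y = n(KHC2O4).
Titrant: 2x + 1y = 0.01325;  mass: 90.03x + 128.13y = 0.9026
Solving, x = 4.782 × 10^-3 mol, y = 3.684 × 10^-3 mol
mass of H2C2O4 = 4.782 × 10^-3 × 90.03 = 0.4305 g
% H2C2O4 = 0.4305 / 0.9026 × 100 = 47.70 %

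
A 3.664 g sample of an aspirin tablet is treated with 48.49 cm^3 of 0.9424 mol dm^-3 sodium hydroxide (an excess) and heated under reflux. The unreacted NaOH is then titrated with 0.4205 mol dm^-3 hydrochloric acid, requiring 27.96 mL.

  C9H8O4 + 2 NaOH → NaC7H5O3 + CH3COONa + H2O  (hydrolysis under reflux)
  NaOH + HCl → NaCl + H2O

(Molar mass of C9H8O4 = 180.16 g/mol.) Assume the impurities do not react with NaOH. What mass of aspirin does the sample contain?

3.057 g

n(NaOH) added = 0.04849 × 0.9424 = 0.04570 mol
n(HCl) used in back-titration = 0.02796 × 0.4205 = 0.01176 mol
n(NaOH) left over = 0.01176 mol (1:1 ratio)
n(NaOH) consumed by analyte = 0.04570 − 0.01176 = 0.03394 mol
From the 1:2 ratio, n(C9H8O4) = 1/2 × 0.03394 = 0.01697 mol
mass of C9H8O4 = 0.01697 × 180.16 = 3.057 g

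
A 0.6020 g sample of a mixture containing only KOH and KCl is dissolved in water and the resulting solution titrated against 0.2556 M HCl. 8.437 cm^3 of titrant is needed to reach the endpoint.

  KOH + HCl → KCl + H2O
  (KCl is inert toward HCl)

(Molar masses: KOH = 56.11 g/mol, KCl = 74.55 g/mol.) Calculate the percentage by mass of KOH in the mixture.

n(HCl) = 0.008437 × 0.2556 = 2.156 × 10^-3 mol
Let x = n(KOH), y = n(KCl).
Titrant: 1x = 2.156 × 10^-3;  mass: 56.11x + 74.55y = 0.6020
Solving, x = 2.156 × 10^-3 mol, y = 6.452 × 10^-3 mol
mass of KOH = 2.156 × 10^-3 × 56.11 = 0.1210 g
% KOH = 0.1210 / 0.6020 × 100 = 20.10 %

20.10 %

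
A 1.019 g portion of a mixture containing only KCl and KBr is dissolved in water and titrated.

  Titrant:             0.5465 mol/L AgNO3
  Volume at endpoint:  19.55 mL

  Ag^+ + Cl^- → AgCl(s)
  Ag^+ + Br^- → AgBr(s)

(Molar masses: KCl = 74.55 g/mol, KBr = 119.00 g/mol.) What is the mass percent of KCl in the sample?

41.54 %

n(AgNO3) = 0.01955 × 0.5465 = 0.01068 mol
Let x = n(KCl), y = n(KBr).
Titrant: 1x + 1y = 0.01068;  mass: 74.55x + 119.00y = 1.019
Solving, x = 5.678 × 10^-3 mol, y = 5.006 × 10^-3 mol
mass of KCl = 5.678 × 10^-3 × 74.55 = 0.4233 g
% KCl = 0.4233 / 1.019 × 100 = 41.54 %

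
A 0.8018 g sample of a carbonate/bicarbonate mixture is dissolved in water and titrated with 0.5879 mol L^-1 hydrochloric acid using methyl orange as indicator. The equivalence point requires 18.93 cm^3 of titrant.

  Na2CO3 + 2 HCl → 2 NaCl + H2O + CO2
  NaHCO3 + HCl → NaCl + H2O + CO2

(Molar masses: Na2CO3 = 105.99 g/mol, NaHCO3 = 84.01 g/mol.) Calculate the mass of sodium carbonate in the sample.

0.2275 g

n(HCl) = 0.01893 × 0.5879 = 0.01113 mol
Let x = n(Na2CO3), y = n(NaHCO3).
Titrant: 2x + 1y = 0.01113;  mass: 105.99x + 84.01y = 0.8018
Solving, x = 2.146 × 10^-3 mol, y = 6.836 × 10^-3 mol
mass of Na2CO3 = 2.146 × 10^-3 × 105.99 = 0.2275 g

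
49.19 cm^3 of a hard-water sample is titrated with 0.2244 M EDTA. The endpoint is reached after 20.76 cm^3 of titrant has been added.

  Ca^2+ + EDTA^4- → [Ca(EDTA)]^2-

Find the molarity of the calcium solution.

n(EDTA) = 0.02076 L × 0.2244 mol/L = 4.659 × 10^-3 mol
n(Ca2+) = 4.659 × 10^-3 mol (1:1 mole ratio)
[Ca2+] = 4.659 × 10^-3 mol / 0.04919 L = 0.09471 mol/L

0.09471 M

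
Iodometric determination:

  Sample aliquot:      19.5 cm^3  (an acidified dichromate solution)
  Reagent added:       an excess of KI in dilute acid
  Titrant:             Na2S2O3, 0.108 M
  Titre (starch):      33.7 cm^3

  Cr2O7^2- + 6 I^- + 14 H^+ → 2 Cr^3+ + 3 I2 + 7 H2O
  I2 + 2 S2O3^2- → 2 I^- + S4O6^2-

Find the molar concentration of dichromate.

n(S2O3^2-) = 0.0337 × 0.108 = 3.64 × 10^-3 mol
n(I2) = n(S2O3^2-)/2 = 1.82 × 10^-3 mol
From the 1:3 ratio, n(Cr2O7^2-) in the aliquot = 1/3 × 1.82 × 10^-3 = 6.07 × 10^-4 mol
[Cr2O7^2-] = 6.07 × 10^-4 / 0.0195 = 0.0311 mol/L

0.0311 M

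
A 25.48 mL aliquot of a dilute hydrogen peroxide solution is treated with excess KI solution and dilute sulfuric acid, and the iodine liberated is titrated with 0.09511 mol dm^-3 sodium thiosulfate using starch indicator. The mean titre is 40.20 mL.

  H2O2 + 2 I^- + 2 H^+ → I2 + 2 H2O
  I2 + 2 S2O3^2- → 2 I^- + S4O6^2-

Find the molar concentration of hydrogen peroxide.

0.07503 mol/L

n(S2O3^2-) = 0.04020 × 0.09511 = 3.823 × 10^-3 mol
n(I2) = n(S2O3^2-)/2 = 1.912 × 10^-3 mol
n(H2O2) in the aliquot = 1.912 × 10^-3 mol (1:1 ratio)
[H2O2] = 1.912 × 10^-3 / 0.02548 = 0.07503 mol/L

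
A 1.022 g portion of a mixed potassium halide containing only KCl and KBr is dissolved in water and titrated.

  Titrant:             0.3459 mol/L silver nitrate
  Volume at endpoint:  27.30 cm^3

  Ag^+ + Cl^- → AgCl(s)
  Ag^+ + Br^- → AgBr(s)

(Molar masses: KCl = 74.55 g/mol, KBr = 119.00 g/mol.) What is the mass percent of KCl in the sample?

n(AgNO3) = 0.02730 × 0.3459 = 9.443 × 10^-3 mol
Let x = n(KCl), y = n(KBr).
Titrant: 1x + 1y = 9.443 × 10^-3;  mass: 74.55x + 119.00y = 1.022
Solving, x = 2.289 × 10^-3 mol, y = 7.155 × 10^-3 mol
mass of KCl = 2.289 × 10^-3 × 74.55 = 0.1706 g
% KCl = 0.1706 / 1.022 × 100 = 16.69 %

16.69 %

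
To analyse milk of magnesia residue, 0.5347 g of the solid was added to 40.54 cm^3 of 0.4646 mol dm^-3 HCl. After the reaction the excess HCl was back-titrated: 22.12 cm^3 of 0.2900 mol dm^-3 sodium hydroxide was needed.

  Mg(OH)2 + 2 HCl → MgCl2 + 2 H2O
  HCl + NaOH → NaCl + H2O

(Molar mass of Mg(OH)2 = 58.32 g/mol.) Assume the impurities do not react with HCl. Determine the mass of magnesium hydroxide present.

0.3622 g

n(HCl) added = 0.04054 × 0.4646 = 0.01883 mol
n(NaOH) used in back-titration = 0.02212 × 0.2900 = 6.415 × 10^-3 mol
n(HCl) left over = 6.415 × 10^-3 mol (1:1 ratio)
n(HCl) consumed by analyte = 0.01883 − 6.415 × 10^-3 = 0.01242 mol
From the 1:2 ratio, n(Mg(OH)2) = 1/2 × 0.01242 = 6.210 × 10^-3 mol
mass of Mg(OH)2 = 6.210 × 10^-3 × 58.32 = 0.3622 g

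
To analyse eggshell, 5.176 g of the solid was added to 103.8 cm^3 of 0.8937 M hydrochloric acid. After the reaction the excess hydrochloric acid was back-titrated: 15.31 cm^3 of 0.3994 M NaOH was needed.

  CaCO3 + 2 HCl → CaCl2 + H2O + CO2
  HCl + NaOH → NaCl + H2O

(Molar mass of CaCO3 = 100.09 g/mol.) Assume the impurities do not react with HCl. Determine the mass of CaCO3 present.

4.336 g

n(HCl) added = 0.1038 × 0.8937 = 0.09277 mol
n(NaOH) used in back-titration = 0.01531 × 0.3994 = 6.115 × 10^-3 mol
n(HCl) left over = 6.115 × 10^-3 mol (1:1 ratio)
n(HCl) consumed by analyte = 0.09277 − 6.115 × 10^-3 = 0.08665 mol
From the 1:2 ratio, n(CaCO3) = 1/2 × 0.08665 = 0.04333 mol
mass of CaCO3 = 0.04333 × 100.09 = 4.336 g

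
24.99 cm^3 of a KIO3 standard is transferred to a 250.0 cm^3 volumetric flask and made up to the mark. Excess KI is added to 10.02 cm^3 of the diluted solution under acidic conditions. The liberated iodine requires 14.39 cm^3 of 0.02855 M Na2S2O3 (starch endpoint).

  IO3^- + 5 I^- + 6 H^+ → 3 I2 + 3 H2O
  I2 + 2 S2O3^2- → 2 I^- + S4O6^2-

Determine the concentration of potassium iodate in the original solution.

n(S2O3^2-) = 0.01439 × 0.02855 = 4.108 × 10^-4 mol
n(I2) = n(S2O3^2-)/2 = 2.054 × 10^-4 mol
From the 1:3 ratio, n(IO3^-) in the aliquot = 1/3 × 2.054 × 10^-4 = 6.847 × 10^-5 mol
[IO3^-]_dilute = 6.847 × 10^-5 / 0.01002 = 0.006834 mol/L
[IO3^-]_original = 0.006834 × 250.0/24.99 = 0.06836 mol/L

0.06836 M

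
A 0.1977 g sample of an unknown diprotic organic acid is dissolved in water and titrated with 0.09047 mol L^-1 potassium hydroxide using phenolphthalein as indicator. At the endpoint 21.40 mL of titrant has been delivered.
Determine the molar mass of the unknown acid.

204.2 g/mol

n(KOH) = 0.02140 L × 0.09047 mol/L = 1.936 × 10^-3 mol
From the 1:2 ratio, n(H2A) = 1/2 × 1.936 × 10^-3 = 9.680 × 10^-4 mol
M = m / n = 0.1977 g / 9.680 × 10^-4 mol = 204.2 g/mol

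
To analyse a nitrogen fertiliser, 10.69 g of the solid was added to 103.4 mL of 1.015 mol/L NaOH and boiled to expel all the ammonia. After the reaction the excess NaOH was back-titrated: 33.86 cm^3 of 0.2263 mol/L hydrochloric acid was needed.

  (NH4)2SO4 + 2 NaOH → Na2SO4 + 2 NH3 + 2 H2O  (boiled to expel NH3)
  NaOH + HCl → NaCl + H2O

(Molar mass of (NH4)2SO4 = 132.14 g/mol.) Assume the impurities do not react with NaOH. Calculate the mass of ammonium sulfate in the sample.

n(NaOH) added = 0.1034 × 1.015 = 0.1050 mol
n(HCl) used in back-titration = 0.03386 × 0.2263 = 7.663 × 10^-3 mol
n(NaOH) left over = 7.663 × 10^-3 mol (1:1 ratio)
n(NaOH) consumed by analyte = 0.1050 − 7.663 × 10^-3 = 0.09729 mol
From the 1:2 ratio, n((NH4)2SO4) = 1/2 × 0.09729 = 0.04864 mol
mass of (NH4)2SO4 = 0.04864 × 132.14 = 6.428 g

6.428 g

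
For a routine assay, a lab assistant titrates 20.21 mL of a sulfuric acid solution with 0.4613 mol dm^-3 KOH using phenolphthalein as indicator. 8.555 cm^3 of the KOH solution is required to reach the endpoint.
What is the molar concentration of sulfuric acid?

H2SO4 + 2 KOH → K2SO4 + 2 H2O
n(KOH) = 0.008555 L × 0.4613 mol/L = 3.946 × 10^-3 mol
From the 1:2 mole ratio, n(H2SO4) = 1/2 × 3.946 × 10^-3 = 1.973 × 10^-3 mol
[H2SO4] = 1.973 × 10^-3 mol / 0.02021 L = 0.09764 mol/L

0.09764 mol/L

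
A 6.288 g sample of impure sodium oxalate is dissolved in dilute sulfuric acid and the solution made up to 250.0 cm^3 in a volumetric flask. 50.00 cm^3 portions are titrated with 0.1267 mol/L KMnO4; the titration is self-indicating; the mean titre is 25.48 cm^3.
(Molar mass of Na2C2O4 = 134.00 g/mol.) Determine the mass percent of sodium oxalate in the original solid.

86.00 %

2 MnO4^- + 5 C2O4^2- + 16 H^+ → 2 Mn^2+ + 10 CO2 + 8 H2O
n(KMnO4) per titration = 0.02548 × 0.1267 = 3.228 × 10^-3 mol
From the 5:2 ratio, n(Na2C2O4) in each aliquot = 5/2 × 3.228 × 10^-3 = 8.071 × 10^-3 mol
n(Na2C2O4) in the whole flask = 8.071 × 10^-3 × 250.0/50.00 = 0.04035 mol
mass of Na2C2O4 = 0.04035 × 134.00 = 5.407 g
% Na2C2O4 = 5.407 / 6.288 × 100 = 86.00 %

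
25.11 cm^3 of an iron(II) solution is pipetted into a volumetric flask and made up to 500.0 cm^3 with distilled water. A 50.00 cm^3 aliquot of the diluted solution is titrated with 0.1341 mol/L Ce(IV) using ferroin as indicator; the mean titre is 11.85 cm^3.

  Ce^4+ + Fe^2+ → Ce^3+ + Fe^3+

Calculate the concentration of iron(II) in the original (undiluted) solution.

0.6328 mol/L

n(Ce4+) = 0.01185 × 0.1341 = 1.589 × 10^-3 mol
n(Fe2+) in the aliquot = 1.589 × 10^-3 mol (1:1 ratio)
[Fe2+]_dilute = 1.589 × 10^-3 / 0.05000 = 0.03178 mol/L
Dilution factor = 500.0 / 25.11 = 19.91
[Fe2+]_stock = 0.03178 × 19.91 = 0.6328 mol/L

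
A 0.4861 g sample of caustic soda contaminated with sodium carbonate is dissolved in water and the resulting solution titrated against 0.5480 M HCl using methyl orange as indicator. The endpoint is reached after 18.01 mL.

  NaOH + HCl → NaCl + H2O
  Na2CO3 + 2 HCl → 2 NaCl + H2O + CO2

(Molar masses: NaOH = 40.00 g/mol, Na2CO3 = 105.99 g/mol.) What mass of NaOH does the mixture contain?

n(HCl) = 0.01801 × 0.5480 = 9.869 × 10^-3 mol
Let x = n(NaOH), y = n(Na2CO3).
Titrant: 1x + 2y = 9.869 × 10^-3;  mass: 40.00x + 105.99y = 0.4861
Solving, x = 2.842 × 10^-3 mol, y = 3.514 × 10^-3 mol
mass of NaOH = 2.842 × 10^-3 × 40.00 = 0.1137 g

0.1137 g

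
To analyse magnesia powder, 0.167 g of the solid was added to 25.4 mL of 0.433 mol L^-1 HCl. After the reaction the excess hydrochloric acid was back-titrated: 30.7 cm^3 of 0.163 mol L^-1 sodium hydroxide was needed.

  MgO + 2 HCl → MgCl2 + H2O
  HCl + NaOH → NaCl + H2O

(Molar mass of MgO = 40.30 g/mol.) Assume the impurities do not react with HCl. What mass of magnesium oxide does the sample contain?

0.121 g

n(HCl) added = 0.0254 × 0.433 = 0.0110 mol
n(NaOH) used in back-titration = 0.0307 × 0.163 = 5.00 × 10^-3 mol
n(HCl) left over = 5.00 × 10^-3 mol (1:1 ratio)
n(HCl) consumed by analyte = 0.0110 − 5.00 × 10^-3 = 5.99 × 10^-3 mol
From the 1:2 ratio, n(MgO) = 1/2 × 5.99 × 10^-3 = 3.00 × 10^-3 mol
mass of MgO = 3.00 × 10^-3 × 40.30 = 0.121 g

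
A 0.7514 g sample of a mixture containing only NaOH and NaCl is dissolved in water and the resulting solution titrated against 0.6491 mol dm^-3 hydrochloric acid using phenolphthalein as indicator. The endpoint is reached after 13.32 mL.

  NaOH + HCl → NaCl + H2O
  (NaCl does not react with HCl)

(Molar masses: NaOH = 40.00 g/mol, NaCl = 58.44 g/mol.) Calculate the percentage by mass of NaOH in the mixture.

n(HCl) = 0.01332 × 0.6491 = 8.646 × 10^-3 mol
Let x = n(NaOH), y = n(NaCl).
Titrant: 1x = 8.646 × 10^-3;  mass: 40.00x + 58.44y = 0.7514
Solving, x = 8.646 × 10^-3 mol, y = 6.940 × 10^-3 mol
mass of NaOH = 8.646 × 10^-3 × 40.00 = 0.3458 g
% NaOH = 0.3458 / 0.7514 × 100 = 46.03 %

46.03 %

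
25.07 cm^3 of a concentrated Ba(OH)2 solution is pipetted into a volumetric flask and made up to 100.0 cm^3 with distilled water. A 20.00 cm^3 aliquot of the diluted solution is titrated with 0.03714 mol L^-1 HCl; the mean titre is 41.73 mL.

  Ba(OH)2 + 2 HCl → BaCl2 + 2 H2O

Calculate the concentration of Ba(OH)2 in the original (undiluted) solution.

n(HCl) = 0.04173 × 0.03714 = 1.550 × 10^-3 mol
From the 1:2 ratio, n(Ba(OH)2) in the aliquot = 1/2 × 1.550 × 10^-3 = 7.749 × 10^-4 mol
[Ba(OH)2]_dilute = 7.749 × 10^-4 / 0.02000 = 0.03875 mol/L
Dilution factor = 100.0 / 25.07 = 3.989
[Ba(OH)2]_stock = 0.03875 × 3.989 = 0.1546 mol/L

0.1546 mol/L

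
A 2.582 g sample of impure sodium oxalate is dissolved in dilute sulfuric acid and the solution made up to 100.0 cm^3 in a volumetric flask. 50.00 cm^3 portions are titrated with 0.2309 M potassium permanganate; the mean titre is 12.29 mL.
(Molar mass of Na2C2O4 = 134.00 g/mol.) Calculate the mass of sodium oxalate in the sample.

1.901 g

2 MnO4^- + 5 C2O4^2- + 16 H^+ → 2 Mn^2+ + 10 CO2 + 8 H2O
n(KMnO4) per titration = 0.01229 × 0.2309 = 2.838 × 10^-3 mol
From the 5:2 ratio, n(Na2C2O4) in each aliquot = 5/2 × 2.838 × 10^-3 = 7.094 × 10^-3 mol
n(Na2C2O4) in the whole flask = 7.094 × 10^-3 × 100.0/50.00 = 0.01419 mol
mass of Na2C2O4 = 0.01419 × 134.00 = 1.901 g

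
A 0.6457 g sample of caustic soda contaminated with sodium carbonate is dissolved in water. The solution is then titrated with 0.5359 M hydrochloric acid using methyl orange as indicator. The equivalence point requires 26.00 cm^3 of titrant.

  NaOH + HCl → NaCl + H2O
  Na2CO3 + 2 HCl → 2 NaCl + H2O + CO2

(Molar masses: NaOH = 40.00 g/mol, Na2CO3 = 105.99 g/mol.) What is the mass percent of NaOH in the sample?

44.19 %

n(HCl) = 0.02600 × 0.5359 = 0.01393 mol
Let x = n(NaOH), y = n(Na2CO3).
Titrant: 1x + 2y = 0.01393;  mass: 40.00x + 105.99y = 0.6457
Solving, x = 7.134 × 10^-3 mol, y = 3.400 × 10^-3 mol
mass of NaOH = 7.134 × 10^-3 × 40.00 = 0.2853 g
% NaOH = 0.2853 / 0.6457 × 100 = 44.19 %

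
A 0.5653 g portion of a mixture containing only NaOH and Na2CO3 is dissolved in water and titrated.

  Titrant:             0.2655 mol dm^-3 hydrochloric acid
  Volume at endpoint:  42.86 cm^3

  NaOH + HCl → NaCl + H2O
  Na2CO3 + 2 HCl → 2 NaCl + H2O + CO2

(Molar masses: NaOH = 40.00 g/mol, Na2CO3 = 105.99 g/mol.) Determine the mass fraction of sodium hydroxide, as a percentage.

n(HCl) = 0.04286 × 0.2655 = 0.01138 mol
Let x = n(NaOH), y = n(Na2CO3).
Titrant: 1x + 2y = 0.01138;  mass: 40.00x + 105.99y = 0.5653
Solving, x = 2.905 × 10^-3 mol, y = 4.237 × 10^-3 mol
mass of NaOH = 2.905 × 10^-3 × 40.00 = 0.1162 g
% NaOH = 0.1162 / 0.5653 × 100 = 20.55 %

20.55 %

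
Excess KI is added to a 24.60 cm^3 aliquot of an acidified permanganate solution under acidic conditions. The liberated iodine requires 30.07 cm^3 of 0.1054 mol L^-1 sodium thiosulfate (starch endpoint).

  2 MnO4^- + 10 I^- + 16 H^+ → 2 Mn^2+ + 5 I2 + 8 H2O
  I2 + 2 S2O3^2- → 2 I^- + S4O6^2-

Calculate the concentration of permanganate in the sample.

0.02577 mol/L

n(S2O3^2-) = 0.03007 × 0.1054 = 3.169 × 10^-3 mol
n(I2) = n(S2O3^2-)/2 = 1.585 × 10^-3 mol
From the 2:5 ratio, n(MnO4^-) in the aliquot = 2/5 × 1.585 × 10^-3 = 6.339 × 10^-4 mol
[MnO4^-] = 6.339 × 10^-4 / 0.02460 = 0.02577 mol/L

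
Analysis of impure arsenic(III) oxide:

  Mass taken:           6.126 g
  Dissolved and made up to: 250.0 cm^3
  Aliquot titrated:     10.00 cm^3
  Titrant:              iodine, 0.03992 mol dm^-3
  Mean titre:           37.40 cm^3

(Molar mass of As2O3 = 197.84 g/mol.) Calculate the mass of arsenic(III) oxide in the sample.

3.692 g

As2O3 + 2 I2 + 2 H2O → As2O5 + 4 HI
n(I2) per titration = 0.03740 × 0.03992 = 1.493 × 10^-3 mol
From the 1:2 ratio, n(As2O3) in each aliquot = 1/2 × 1.493 × 10^-3 = 7.465 × 10^-4 mol
n(As2O3) in the whole flask = 7.465 × 10^-4 × 250.0/10.00 = 0.01866 mol
mass of As2O3 = 0.01866 × 197.84 = 3.692 g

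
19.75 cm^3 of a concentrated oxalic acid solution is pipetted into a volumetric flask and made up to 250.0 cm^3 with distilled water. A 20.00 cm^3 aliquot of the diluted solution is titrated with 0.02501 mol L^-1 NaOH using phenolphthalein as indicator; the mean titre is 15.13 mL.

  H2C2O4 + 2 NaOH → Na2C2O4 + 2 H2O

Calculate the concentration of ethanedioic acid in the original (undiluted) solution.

0.1197 mol/L

n(NaOH) = 0.01513 × 0.02501 = 3.784 × 10^-4 mol
From the 1:2 ratio, n(H2C2O4) in the aliquot = 1/2 × 3.784 × 10^-4 = 1.892 × 10^-4 mol
[H2C2O4]_dilute = 1.892 × 10^-4 / 0.02000 = 0.009460 mol/L
Dilution factor = 250.0 / 19.75 = 12.66
[H2C2O4]_stock = 0.009460 × 12.66 = 0.1197 mol/L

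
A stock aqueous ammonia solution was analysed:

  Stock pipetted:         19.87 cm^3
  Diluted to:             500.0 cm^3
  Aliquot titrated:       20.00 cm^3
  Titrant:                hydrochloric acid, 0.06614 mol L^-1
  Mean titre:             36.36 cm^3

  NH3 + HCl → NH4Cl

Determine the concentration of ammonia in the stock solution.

3.026 mol/L

n(HCl) = 0.03636 × 0.06614 = 2.405 × 10^-3 mol
n(NH3) in the aliquot = 2.405 × 10^-3 mol (1:1 ratio)
[NH3]_dilute = 2.405 × 10^-3 / 0.02000 = 0.1202 mol/L
Dilution factor = 500.0 / 19.87 = 25.16
[NH3]_stock = 0.1202 × 25.16 = 3.026 mol/L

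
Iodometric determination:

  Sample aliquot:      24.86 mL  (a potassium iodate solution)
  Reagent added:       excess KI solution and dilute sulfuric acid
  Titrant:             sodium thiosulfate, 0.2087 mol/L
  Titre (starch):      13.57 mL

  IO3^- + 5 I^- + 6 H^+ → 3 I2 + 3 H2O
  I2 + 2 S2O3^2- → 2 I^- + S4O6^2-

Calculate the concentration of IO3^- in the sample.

0.01899 mol/L

n(S2O3^2-) = 0.01357 × 0.2087 = 2.832 × 10^-3 mol
n(I2) = n(S2O3^2-)/2 = 1.416 × 10^-3 mol
From the 1:3 ratio, n(IO3^-) in the aliquot = 1/3 × 1.416 × 10^-3 = 4.720 × 10^-4 mol
[IO3^-] = 4.720 × 10^-4 / 0.02486 = 0.01899 mol/L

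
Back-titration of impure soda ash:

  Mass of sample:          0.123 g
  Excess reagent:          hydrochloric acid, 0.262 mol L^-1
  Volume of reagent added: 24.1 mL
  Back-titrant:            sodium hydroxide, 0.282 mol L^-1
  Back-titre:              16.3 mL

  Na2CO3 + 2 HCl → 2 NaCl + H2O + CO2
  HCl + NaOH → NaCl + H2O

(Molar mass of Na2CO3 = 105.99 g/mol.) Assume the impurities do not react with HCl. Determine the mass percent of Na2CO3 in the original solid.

n(HCl) added = 0.0241 × 0.262 = 6.31 × 10^-3 mol
n(NaOH) used in back-titration = 0.0163 × 0.282 = 4.60 × 10^-3 mol
n(HCl) left over = 4.60 × 10^-3 mol (1:1 ratio)
n(HCl) consumed by analyte = 6.31 × 10^-3 − 4.60 × 10^-3 = 1.72 × 10^-3 mol
From the 1:2 ratio, n(Na2CO3) = 1/2 × 1.72 × 10^-3 = 8.59 × 10^-4 mol
mass of Na2CO3 = 8.59 × 10^-4 × 105.99 = 0.0910 g
% Na2CO3 = 0.0910 / 0.123 × 100 = 74.0 %

74.0 %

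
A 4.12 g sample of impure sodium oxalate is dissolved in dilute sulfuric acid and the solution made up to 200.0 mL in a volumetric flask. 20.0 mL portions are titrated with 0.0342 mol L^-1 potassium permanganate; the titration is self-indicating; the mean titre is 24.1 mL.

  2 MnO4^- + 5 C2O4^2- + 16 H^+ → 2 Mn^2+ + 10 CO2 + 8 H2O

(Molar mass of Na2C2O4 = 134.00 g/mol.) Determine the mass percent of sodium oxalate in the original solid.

67.0 %

n(KMnO4) per titration = 0.0241 × 0.0342 = 8.24 × 10^-4 mol
From the 5:2 ratio, n(Na2C2O4) in each aliquot = 5/2 × 8.24 × 10^-4 = 2.06 × 10^-3 mol
n(Na2C2O4) in the whole flask = 2.06 × 10^-3 × 200.0/20.0 = 0.0206 mol
mass of Na2C2O4 = 0.0206 × 134.00 = 2.76 g
% Na2C2O4 = 2.76 / 4.12 × 100 = 67.0 %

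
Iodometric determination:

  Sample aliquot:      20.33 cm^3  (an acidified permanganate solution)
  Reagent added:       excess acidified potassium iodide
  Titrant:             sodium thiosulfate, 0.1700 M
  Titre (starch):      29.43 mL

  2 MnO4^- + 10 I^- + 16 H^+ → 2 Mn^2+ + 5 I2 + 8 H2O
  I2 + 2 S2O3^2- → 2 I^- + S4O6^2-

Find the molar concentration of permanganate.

n(S2O3^2-) = 0.02943 × 0.1700 = 5.003 × 10^-3 mol
n(I2) = n(S2O3^2-)/2 = 2.502 × 10^-3 mol
From the 2:5 ratio, n(MnO4^-) in the aliquot = 2/5 × 2.502 × 10^-3 = 1.001 × 10^-3 mol
[MnO4^-] = 1.001 × 10^-3 / 0.02033 = 0.04922 mol/L

0.04922 M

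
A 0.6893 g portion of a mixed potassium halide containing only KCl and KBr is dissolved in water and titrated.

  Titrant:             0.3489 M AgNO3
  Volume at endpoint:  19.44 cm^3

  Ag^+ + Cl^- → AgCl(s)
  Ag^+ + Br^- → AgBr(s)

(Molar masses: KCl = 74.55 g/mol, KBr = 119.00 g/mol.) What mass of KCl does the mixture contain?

0.1976 g

n(AgNO3) = 0.01944 × 0.3489 = 6.783 × 10^-3 mol
Let x = n(KCl), y = n(KBr).
Titrant: 1x + 1y = 6.783 × 10^-3;  mass: 74.55x + 119.00y = 0.6893
Solving, x = 2.651 × 10^-3 mol, y = 4.132 × 10^-3 mol
mass of KCl = 2.651 × 10^-3 × 74.55 = 0.1976 g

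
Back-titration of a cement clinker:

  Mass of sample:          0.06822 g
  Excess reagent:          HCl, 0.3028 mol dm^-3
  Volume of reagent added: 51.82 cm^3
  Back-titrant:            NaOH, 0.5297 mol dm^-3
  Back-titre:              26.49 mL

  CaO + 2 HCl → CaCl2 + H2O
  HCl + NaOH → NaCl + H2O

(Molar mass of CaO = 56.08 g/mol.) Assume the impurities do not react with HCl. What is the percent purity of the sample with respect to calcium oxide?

n(HCl) added = 0.05182 × 0.3028 = 0.01569 mol
n(NaOH) used in back-titration = 0.02649 × 0.5297 = 0.01403 mol
n(HCl) left over = 0.01403 mol (1:1 ratio)
n(HCl) consumed by analyte = 0.01569 − 0.01403 = 1.659 × 10^-3 mol
From the 1:2 ratio, n(CaO) = 1/2 × 1.659 × 10^-3 = 8.297 × 10^-4 mol
mass of CaO = 8.297 × 10^-4 × 56.08 = 0.04653 g
% CaO = 0.04653 / 0.06822 × 100 = 68.20 %

68.20 %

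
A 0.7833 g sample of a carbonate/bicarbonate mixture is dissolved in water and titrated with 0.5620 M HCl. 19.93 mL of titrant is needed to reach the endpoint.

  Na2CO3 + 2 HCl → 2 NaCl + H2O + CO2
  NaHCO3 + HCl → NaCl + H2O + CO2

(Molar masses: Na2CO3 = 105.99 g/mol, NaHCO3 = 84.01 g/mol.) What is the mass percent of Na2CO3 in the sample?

34.39 %

n(HCl) = 0.01993 × 0.5620 = 0.01120 mol
Let x = n(Na2CO3), y = n(NaHCO3).
Titrant: 2x + 1y = 0.01120;  mass: 105.99x + 84.01y = 0.7833
Solving, x = 2.542 × 10^-3 mol, y = 6.117 × 10^-3 mol
mass of Na2CO3 = 2.542 × 10^-3 × 105.99 = 0.2694 g
% Na2CO3 = 0.2694 / 0.7833 × 100 = 34.39 %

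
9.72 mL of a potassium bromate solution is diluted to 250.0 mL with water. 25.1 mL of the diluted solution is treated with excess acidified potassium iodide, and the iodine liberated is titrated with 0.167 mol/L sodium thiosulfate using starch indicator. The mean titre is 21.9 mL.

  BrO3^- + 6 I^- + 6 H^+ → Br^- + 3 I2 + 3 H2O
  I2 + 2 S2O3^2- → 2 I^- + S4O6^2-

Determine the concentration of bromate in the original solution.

0.625 mol/L

n(S2O3^2-) = 0.0219 × 0.167 = 3.66 × 10^-3 mol
n(I2) = n(S2O3^2-)/2 = 1.83 × 10^-3 mol
From the 1:3 ratio, n(BrO3^-) in the aliquot = 1/3 × 1.83 × 10^-3 = 6.10 × 10^-4 mol
[BrO3^-]_dilute = 6.10 × 10^-4 / 0.0251 = 0.0243 mol/L
[BrO3^-]_original = 0.0243 × 250.0/9.72 = 0.625 mol/L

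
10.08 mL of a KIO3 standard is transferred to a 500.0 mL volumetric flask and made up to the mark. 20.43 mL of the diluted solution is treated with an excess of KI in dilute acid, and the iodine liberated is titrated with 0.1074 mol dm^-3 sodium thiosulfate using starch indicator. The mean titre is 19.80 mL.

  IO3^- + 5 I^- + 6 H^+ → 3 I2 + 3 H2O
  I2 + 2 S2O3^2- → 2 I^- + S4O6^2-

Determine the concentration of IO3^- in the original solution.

0.8605 mol/L

n(S2O3^2-) = 0.01980 × 0.1074 = 2.127 × 10^-3 mol
n(I2) = n(S2O3^2-)/2 = 1.063 × 10^-3 mol
From the 1:3 ratio, n(IO3^-) in the aliquot = 1/3 × 1.063 × 10^-3 = 3.544 × 10^-4 mol
[IO3^-]_dilute = 3.544 × 10^-4 / 0.02043 = 0.01735 mol/L
[IO3^-]_original = 0.01735 × 500.0/10.08 = 0.8605 mol/L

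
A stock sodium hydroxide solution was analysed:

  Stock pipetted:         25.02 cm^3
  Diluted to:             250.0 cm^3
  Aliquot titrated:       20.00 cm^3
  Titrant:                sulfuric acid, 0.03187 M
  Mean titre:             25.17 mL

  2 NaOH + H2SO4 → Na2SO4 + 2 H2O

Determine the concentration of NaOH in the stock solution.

n(H2SO4) = 0.02517 × 0.03187 = 8.022 × 10^-4 mol
From the 2:1 ratio, n(NaOH) in the aliquot = 2/1 × 8.022 × 10^-4 = 1.604 × 10^-3 mol
[NaOH]_dilute = 1.604 × 10^-3 / 0.02000 = 0.08022 mol/L
Dilution factor = 250.0 / 25.02 = 9.992
[NaOH]_stock = 0.08022 × 9.992 = 0.8015 mol/L

0.8015 M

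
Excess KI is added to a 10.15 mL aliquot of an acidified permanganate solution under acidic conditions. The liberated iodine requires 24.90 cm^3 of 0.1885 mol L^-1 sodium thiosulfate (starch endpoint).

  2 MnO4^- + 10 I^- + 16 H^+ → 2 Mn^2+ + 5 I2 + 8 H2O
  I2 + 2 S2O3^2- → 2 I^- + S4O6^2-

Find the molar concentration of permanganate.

0.09249 mol/L

n(S2O3^2-) = 0.02490 × 0.1885 = 4.694 × 10^-3 mol
n(I2) = n(S2O3^2-)/2 = 2.347 × 10^-3 mol
From the 2:5 ratio, n(MnO4^-) in the aliquot = 2/5 × 2.347 × 10^-3 = 9.387 × 10^-4 mol
[MnO4^-] = 9.387 × 10^-4 / 0.01015 = 0.09249 mol/L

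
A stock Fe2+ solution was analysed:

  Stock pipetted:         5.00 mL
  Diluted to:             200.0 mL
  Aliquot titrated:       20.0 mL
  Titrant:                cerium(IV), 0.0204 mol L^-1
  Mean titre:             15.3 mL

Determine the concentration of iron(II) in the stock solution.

0.624 mol/L

Ce^4+ + Fe^2+ → Ce^3+ + Fe^3+
n(Ce4+) = 0.0153 × 0.0204 = 3.12 × 10^-4 mol
n(Fe2+) in the aliquot = 3.12 × 10^-4 mol (1:1 ratio)
[Fe2+]_dilute = 3.12 × 10^-4 / 0.0200 = 0.0156 mol/L
Dilution factor = 200.0 / 5.00 = 40.00
[Fe2+]_stock = 0.0156 × 40.00 = 0.624 mol/L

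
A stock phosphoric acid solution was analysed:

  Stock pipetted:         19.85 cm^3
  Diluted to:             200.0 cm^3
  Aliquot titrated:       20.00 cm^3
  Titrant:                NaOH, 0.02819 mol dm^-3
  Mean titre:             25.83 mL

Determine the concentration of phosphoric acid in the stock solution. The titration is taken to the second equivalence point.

0.1834 mol/L

H3PO4 + 2 NaOH → Na2HPO4 + 2 H2O
n(NaOH) = 0.02583 × 0.02819 = 7.281 × 10^-4 mol
From the 1:2 ratio, n(H3PO4) in the aliquot = 1/2 × 7.281 × 10^-4 = 3.641 × 10^-4 mol
[H3PO4]_dilute = 3.641 × 10^-4 / 0.02000 = 0.01820 mol/L
Dilution factor = 200.0 / 19.85 = 10.08
[H3PO4]_stock = 0.01820 × 10.08 = 0.1834 mol/L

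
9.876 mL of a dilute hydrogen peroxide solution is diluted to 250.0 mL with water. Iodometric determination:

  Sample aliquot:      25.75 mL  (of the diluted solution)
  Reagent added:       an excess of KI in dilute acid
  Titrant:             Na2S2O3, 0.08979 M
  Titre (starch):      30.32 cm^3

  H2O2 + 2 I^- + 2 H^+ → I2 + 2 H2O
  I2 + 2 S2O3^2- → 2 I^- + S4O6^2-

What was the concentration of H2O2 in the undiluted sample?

n(S2O3^2-) = 0.03032 × 0.08979 = 2.722 × 10^-3 mol
n(I2) = n(S2O3^2-)/2 = 1.361 × 10^-3 mol
n(H2O2) in the aliquot = 1.361 × 10^-3 mol (1:1 ratio)
[H2O2]_dilute = 1.361 × 10^-3 / 0.02575 = 0.05286 mol/L
[H2O2]_original = 0.05286 × 250.0/9.876 = 1.338 mol/L

1.338 M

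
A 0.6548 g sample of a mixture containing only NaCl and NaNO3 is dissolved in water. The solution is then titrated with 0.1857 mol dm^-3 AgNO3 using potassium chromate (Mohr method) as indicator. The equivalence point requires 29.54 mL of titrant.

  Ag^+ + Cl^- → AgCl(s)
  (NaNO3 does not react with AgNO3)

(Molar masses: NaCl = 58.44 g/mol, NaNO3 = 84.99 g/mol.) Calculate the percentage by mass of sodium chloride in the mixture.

48.96 %

n(AgNO3) = 0.02954 × 0.1857 = 5.486 × 10^-3 mol
Let x = n(NaCl), y = n(NaNO3).
Titrant: 1x = 5.486 × 10^-3;  mass: 58.44x + 84.99y = 0.6548
Solving, x = 5.486 × 10^-3 mol, y = 3.932 × 10^-3 mol
mass of NaCl = 5.486 × 10^-3 × 58.44 = 0.3206 g
% NaCl = 0.3206 / 0.6548 × 100 = 48.96 %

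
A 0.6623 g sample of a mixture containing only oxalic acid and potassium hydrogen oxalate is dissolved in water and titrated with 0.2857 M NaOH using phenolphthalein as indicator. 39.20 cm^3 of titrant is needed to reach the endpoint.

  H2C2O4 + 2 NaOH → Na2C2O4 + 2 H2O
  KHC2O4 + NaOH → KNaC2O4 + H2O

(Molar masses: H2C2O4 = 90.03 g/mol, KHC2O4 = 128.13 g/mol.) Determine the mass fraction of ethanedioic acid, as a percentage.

63.19 %

n(NaOH) = 0.03920 × 0.2857 = 0.01120 mol
Let x = n(H2C2O4), y = n(KHC2O4).
Titrant: 2x + 1y = 0.01120;  mass: 90.03x + 128.13y = 0.6623
Solving, x = 4.648 × 10^-3 mol, y = 1.903 × 10^-3 mol
mass of H2C2O4 = 4.648 × 10^-3 × 90.03 = 0.4185 g
% H2C2O4 = 0.4185 / 0.6623 × 100 = 63.19 %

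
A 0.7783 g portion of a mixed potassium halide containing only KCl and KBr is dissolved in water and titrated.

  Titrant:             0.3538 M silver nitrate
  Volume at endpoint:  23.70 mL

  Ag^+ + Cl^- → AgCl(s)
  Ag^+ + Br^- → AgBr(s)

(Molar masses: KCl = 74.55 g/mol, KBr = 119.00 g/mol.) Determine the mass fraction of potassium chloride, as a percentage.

n(AgNO3) = 0.02370 × 0.3538 = 8.385 × 10^-3 mol
Let x = n(KCl), y = n(KBr).
Titrant: 1x + 1y = 8.385 × 10^-3;  mass: 74.55x + 119.00y = 0.7783
Solving, x = 4.939 × 10^-3 mol, y = 3.446 × 10^-3 mol
mass of KCl = 4.939 × 10^-3 × 74.55 = 0.3682 g
% KCl = 0.3682 / 0.7783 × 100 = 47.31 %

47.31 %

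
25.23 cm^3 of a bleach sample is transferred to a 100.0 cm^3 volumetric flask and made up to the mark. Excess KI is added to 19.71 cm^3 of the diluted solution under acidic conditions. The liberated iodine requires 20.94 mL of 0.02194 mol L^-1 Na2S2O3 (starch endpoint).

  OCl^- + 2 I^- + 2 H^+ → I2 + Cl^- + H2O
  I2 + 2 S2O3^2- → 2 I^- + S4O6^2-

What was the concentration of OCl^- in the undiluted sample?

n(S2O3^2-) = 0.02094 × 0.02194 = 4.594 × 10^-4 mol
n(I2) = n(S2O3^2-)/2 = 2.297 × 10^-4 mol
n(OCl^-) in the aliquot = 2.297 × 10^-4 mol (1:1 ratio)
[OCl^-]_dilute = 2.297 × 10^-4 / 0.01971 = 0.01165 mol/L
[OCl^-]_original = 0.01165 × 100.0/25.23 = 0.04619 mol/L

0.04619 mol/L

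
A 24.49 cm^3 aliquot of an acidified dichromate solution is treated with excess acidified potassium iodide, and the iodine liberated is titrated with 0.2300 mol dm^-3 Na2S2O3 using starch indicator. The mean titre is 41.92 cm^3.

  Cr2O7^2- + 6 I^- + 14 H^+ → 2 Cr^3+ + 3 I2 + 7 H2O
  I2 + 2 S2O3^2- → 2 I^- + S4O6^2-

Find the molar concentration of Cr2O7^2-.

n(S2O3^2-) = 0.04192 × 0.2300 = 9.642 × 10^-3 mol
n(I2) = n(S2O3^2-)/2 = 4.821 × 10^-3 mol
From the 1:3 ratio, n(Cr2O7^2-) in the aliquot = 1/3 × 4.821 × 10^-3 = 1.607 × 10^-3 mol
[Cr2O7^2-] = 1.607 × 10^-3 / 0.02449 = 0.06562 mol/L

0.06562 mol/L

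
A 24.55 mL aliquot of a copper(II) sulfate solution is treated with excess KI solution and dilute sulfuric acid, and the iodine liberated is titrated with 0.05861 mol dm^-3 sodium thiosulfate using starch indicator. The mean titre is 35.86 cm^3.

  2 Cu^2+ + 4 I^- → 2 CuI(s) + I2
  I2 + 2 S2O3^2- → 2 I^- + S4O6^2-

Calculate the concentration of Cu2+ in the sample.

0.08561 mol/L

n(S2O3^2-) = 0.03586 × 0.05861 = 2.102 × 10^-3 mol
n(I2) = n(S2O3^2-)/2 = 1.051 × 10^-3 mol
From the 2:1 ratio, n(Cu2+) in the aliquot = 2/1 × 1.051 × 10^-3 = 2.102 × 10^-3 mol
[Cu2+] = 2.102 × 10^-3 / 0.02455 = 0.08561 mol/L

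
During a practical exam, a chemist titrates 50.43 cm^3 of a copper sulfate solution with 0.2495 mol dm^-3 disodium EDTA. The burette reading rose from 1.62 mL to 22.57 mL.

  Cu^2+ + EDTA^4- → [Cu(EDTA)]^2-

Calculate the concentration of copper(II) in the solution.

n(EDTA) = 0.02095 L × 0.2495 mol/L = 5.227 × 10^-3 mol
n(Cu2+) = 5.227 × 10^-3 mol (1:1 mole ratio)
[Cu2+] = 5.227 × 10^-3 mol / 0.05043 L = 0.1036 mol/L

0.1036 mol/L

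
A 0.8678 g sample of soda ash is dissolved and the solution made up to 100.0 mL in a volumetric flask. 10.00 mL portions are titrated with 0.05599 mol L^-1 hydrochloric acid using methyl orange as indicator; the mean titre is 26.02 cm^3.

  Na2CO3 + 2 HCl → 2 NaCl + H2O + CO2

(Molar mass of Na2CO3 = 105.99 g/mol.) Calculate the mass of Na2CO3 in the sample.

n(HCl) per titration = 0.02602 × 0.05599 = 1.457 × 10^-3 mol
From the 1:2 ratio, n(Na2CO3) in each aliquot = 1/2 × 1.457 × 10^-3 = 7.284 × 10^-4 mol
n(Na2CO3) in the whole flask = 7.284 × 10^-4 × 100.0/10.00 = 7.284 × 10^-3 mol
mass of Na2CO3 = 7.284 × 10^-3 × 105.99 = 0.7721 g

0.7721 g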